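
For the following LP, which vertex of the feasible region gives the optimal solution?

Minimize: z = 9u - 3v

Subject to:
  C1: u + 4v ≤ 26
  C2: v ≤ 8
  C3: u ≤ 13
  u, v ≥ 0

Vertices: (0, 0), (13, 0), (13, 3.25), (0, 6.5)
Evaluating z = 9u - 3v at each vertex:
  (0, 0): z = 0
  (13, 0): z = 117
  (13, 3.25): z = 107.2
  (0, 6.5): z = -19.5

The smallest value is z = -19.5, attained at (0, 6.5).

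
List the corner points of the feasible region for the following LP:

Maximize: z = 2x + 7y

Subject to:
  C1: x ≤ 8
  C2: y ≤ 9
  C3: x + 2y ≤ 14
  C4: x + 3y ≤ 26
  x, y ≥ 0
Each vertex is the intersection of two constraint boundaries that also satisfies all remaining constraints:
  x = 0 and y = 0 → (0, 0)
  x = 8 and y = 0 → (8, 0)
  x = 8 and x + 2y = 14 → (8, 3)
  x + 2y = 14 and x = 0 → (0, 7)

Vertices: (0, 0), (8, 0), (8, 3), (0, 7)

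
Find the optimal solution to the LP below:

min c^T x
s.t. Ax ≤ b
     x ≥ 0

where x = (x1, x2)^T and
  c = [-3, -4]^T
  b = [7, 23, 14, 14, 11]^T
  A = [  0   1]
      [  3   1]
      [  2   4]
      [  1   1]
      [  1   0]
Each vertex is the intersection of two constraint boundaries that also satisfies all remaining constraints:
  x1 = 0 and x2 = 0 → (0, 0)
  2x1 + 4x2 = 14 and x2 = 0 → (7, 0)
  2x1 + 4x2 = 14 and x1 = 0 → (0, 3.5)

Evaluating z = -3x1 - 4x2 at each vertex:
  (0, 0): z = 0
  (7, 0): z = -21
  (0, 3.5): z = -14

The minimum is at (7, 0) with z = -21.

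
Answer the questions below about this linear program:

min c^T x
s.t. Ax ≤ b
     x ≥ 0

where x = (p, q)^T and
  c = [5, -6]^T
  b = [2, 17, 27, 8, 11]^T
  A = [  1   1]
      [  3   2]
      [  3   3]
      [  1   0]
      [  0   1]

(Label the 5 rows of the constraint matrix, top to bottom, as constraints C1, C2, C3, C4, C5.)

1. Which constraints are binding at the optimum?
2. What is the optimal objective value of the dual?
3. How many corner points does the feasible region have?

1. C1, p ≥ 0
2. -12 (by strong duality, equal to the primal optimum)
3. 3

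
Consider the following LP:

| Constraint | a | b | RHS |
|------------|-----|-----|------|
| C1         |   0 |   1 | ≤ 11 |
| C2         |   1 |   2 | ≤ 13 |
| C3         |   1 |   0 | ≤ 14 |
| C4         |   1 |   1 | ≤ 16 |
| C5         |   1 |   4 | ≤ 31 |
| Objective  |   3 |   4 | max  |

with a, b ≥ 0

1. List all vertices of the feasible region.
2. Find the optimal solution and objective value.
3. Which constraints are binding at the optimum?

1. (0, 0), (13, 0), (0, 6.5)
2. a = 13, b = 0, z = 39
3. C2, b ≥ 0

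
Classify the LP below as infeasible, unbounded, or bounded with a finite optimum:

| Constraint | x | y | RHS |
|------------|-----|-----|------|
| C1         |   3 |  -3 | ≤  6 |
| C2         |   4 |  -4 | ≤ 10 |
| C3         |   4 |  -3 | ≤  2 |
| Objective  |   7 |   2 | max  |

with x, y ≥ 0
Feasible point: (0, 0) satisfies every constraint, so the LP is feasible.
Direction d = (0, 1): for each constraint row a, a·d ≤ 0 —
  (3)(0) + (-3)(1) = -3 ≤ 0
  (4)(0) + (-4)(1) = -4 ≤ 0
  (4)(0) + (-3)(1) = -3 ≤ 0
and d ≥ 0, so (0, 0) + t·d stays feasible for every t ≥ 0. Along this ray z = 7x + 2y changes by 2 per unit t, so z → +∞.

Unbounded: there is a feasible ray along which z → +∞.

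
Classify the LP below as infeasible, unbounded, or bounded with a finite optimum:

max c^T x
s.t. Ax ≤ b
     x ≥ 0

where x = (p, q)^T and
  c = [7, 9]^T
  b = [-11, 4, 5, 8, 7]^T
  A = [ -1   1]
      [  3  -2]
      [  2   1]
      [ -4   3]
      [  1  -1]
One constraint requires p - q ≤ 7, while the constraint -p + q ≤ -11 is equivalent to p - q ≥ 11. Together they would need 11 ≤ p - q ≤ 7, which is impossible since 11 > 7. No point satisfies all constraints.

Infeasible: no point satisfies all constraints simultaneously.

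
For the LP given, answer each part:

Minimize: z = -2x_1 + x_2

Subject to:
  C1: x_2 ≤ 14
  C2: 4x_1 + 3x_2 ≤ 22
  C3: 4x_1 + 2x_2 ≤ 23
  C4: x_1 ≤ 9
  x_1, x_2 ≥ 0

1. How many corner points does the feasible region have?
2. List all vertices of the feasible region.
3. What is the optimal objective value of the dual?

1. 3
2. (0, 0), (5.5, 0), (0, 7.333)
3. -11 (by strong duality, equal to the primal optimum)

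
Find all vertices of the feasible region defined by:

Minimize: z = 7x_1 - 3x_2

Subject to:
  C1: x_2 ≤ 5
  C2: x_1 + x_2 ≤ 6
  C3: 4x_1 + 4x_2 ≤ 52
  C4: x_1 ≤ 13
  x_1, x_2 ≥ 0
Each vertex is the intersection of two constraint boundaries that also satisfies all remaining constraints:
  x_1 = 0 and x_2 = 0 → (0, 0)
  x_1 + x_2 = 6 and x_2 = 0 → (6, 0)
  x_2 = 5 and x_1 + x_2 = 6 → (1, 5)
  x_2 = 5 and x_1 = 0 → (0, 5)

Vertices: (0, 0), (6, 0), (1, 5), (0, 5)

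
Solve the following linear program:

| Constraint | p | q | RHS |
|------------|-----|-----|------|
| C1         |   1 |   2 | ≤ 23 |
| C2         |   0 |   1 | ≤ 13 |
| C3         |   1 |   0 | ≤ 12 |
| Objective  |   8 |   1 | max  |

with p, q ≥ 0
Each vertex is the intersection of two constraint boundaries that also satisfies all remaining constraints:
  p = 0 and q = 0 → (0, 0)
  p = 12 and q = 0 → (12, 0)
  p + 2q = 23 and p = 12 → (12, 5.5)
  p + 2q = 23 and p = 0 → (0, 11.5)

Evaluating z = 8p + q at each vertex:
  (0, 0): z = 0
  (12, 0): z = 96
  (12, 5.5): z = 101.5
  (0, 11.5): z = 11.5

The maximum is at (12, 5.5) with z = 101.5.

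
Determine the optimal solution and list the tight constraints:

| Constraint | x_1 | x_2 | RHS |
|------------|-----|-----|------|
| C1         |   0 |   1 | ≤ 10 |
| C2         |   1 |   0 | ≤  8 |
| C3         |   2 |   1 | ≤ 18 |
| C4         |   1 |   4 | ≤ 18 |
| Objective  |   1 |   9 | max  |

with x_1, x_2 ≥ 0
Optimal: x_1 = 0, x_2 = 4.5
Binding: C4, x_1 ≥ 0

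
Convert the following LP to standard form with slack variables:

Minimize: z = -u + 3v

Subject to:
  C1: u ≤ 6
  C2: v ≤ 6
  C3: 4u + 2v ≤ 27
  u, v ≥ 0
min z = -u + 3v

s.t.
  u + s1 = 6
  v + s2 = 6
  4u + 2v + s3 = 27
  u, v, s1, s2, s3 ≥ 0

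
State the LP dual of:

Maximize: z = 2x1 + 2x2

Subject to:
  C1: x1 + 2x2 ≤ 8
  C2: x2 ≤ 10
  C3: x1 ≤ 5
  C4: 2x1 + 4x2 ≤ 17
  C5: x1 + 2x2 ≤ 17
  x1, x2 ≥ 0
Minimize: z = 8y1 + 10y2 + 5y3 + 17y4 + 17y5

Subject to:
  C1: -y1 - y3 - 2y4 - y5 ≤ -2
  C2: -2y1 - y2 - 4y4 - 2y5 ≤ -2
  y1, y2, y3, y4, y5 ≥ 0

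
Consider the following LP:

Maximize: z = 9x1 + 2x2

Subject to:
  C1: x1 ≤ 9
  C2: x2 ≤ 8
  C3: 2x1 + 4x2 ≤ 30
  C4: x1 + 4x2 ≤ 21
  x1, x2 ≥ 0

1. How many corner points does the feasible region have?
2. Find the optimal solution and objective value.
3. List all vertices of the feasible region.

1. 4
2. x1 = 9, x2 = 3, z = 87
3. (0, 0), (9, 0), (9, 3), (0, 5.25)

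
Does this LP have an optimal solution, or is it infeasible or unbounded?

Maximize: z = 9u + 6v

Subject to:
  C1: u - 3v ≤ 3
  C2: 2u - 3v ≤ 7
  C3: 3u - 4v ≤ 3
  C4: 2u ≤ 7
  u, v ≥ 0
Feasible point: (0, 0) satisfies every constraint, so the LP is feasible.
Direction d = (0, 1): for each constraint row a, a·d ≤ 0 —
  (1)(0) + (-3)(1) = -3 ≤ 0
  (2)(0) + (-3)(1) = -3 ≤ 0
  (3)(0) + (-4)(1) = -4 ≤ 0
  (2)(0) + (0)(1) = 0 ≤ 0
and d ≥ 0, so (0, 0) + t·d stays feasible for every t ≥ 0. Along this ray z = 9u + 6v changes by 6 per unit t, so z → +∞.

Unbounded — the objective can increase without bound over the feasible region.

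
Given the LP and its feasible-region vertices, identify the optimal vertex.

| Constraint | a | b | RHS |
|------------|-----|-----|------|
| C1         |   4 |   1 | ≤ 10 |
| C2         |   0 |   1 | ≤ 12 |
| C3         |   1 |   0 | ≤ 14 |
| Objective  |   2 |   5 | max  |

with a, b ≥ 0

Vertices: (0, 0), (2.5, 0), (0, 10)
Evaluating z = 2a + 5b at each vertex:
  (0, 0): z = 0
  (2.5, 0): z = 5
  (0, 10): z = 50

The largest value is z = 50, attained at (0, 10).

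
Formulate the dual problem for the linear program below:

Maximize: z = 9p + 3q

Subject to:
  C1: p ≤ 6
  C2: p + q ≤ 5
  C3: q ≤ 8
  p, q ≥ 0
Minimize: z = 6y1 + 5y2 + 8y3

Subject to:
  C1: -y1 - y2 ≤ -9
  C2: -y2 - y3 ≤ -3
  y1, y2, y3 ≥ 0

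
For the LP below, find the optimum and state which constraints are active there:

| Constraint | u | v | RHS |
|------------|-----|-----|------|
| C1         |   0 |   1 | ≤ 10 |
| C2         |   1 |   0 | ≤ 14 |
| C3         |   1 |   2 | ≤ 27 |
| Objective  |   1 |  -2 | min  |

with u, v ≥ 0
Optimal: u = 0, v = 10
Slack at optimum:
  C1: slack = 0 (binding)
  C2: slack = 14
  C3: slack = 7
  u ≥ 0: u = 0 (binding)
  v ≥ 0: v = 10
Binding constraints: C1, u ≥ 0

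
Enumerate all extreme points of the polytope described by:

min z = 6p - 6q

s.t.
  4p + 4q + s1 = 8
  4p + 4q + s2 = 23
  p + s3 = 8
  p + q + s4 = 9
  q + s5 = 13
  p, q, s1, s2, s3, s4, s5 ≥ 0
Each vertex is the intersection of two constraint boundaries that also satisfies all remaining constraints:
  p = 0 and q = 0 → (0, 0)
  4p + 4q = 8 and q = 0 → (2, 0)
  4p + 4q = 8 and p = 0 → (0, 2)

Vertices: (0, 0), (2, 0), (0, 2)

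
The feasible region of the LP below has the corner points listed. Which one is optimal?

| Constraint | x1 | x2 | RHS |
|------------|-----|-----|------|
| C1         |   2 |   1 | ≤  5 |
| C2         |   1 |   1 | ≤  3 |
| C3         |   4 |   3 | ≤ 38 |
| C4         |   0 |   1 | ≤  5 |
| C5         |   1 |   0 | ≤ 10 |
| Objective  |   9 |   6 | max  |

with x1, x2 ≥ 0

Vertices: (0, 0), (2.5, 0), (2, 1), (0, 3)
Evaluating z = 9x1 + 6x2 at each vertex:
  (0, 0): z = 0
  (2.5, 0): z = 22.5
  (2, 1): z = 24
  (0, 3): z = 18

The largest value is z = 24, attained at (2, 1).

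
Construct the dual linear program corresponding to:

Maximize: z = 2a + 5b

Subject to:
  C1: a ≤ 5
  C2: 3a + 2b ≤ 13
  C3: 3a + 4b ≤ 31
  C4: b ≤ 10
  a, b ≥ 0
Minimize: z = 5y1 + 13y2 + 31y3 + 10y4

Subject to:
  C1: -y1 - 3y2 - 3y3 ≤ -2
  C2: -2y2 - 4y3 - y4 ≤ -5
  y1, y2, y3, y4 ≥ 0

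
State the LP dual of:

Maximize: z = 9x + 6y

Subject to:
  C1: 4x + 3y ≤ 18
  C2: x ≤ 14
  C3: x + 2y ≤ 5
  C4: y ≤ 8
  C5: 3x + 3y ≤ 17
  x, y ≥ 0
Minimize: z = 18y1 + 14y2 + 5y3 + 8y4 + 17y5

Subject to:
  C1: -4y1 - y2 - y3 - 3y5 ≤ -9
  C2: -3y1 - 2y3 - y4 - 3y5 ≤ -6
  y1, y2, y3, y4, y5 ≥ 0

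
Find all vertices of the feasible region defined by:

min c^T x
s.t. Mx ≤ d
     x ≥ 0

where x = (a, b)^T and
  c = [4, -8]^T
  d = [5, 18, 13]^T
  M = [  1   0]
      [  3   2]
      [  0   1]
Each vertex is the intersection of two constraint boundaries that also satisfies all remaining constraints:
  a = 0 and b = 0 → (0, 0)
  a = 5 and b = 0 → (5, 0)
  a = 5 and 3a + 2b = 18 → (5, 1.5)
  3a + 2b = 18 and a = 0 → (0, 9)

Vertices: (0, 0), (5, 0), (5, 1.5), (0, 9)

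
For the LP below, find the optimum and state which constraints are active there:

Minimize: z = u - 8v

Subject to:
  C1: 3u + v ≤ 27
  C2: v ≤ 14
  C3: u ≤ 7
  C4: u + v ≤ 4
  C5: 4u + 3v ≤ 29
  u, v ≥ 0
Optimal: u = 0, v = 4
Slack at optimum:
  C1: slack = 23
  C2: slack = 10
  C3: slack = 7
  C4: slack = 0 (binding)
  C5: slack = 17
  u ≥ 0: u = 0 (binding)
  v ≥ 0: v = 4
Binding constraints: C4, u ≥ 0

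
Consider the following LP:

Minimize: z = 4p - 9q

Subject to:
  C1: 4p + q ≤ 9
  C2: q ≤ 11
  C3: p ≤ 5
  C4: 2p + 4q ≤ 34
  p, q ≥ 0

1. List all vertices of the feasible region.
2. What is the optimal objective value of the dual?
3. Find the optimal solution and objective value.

1. (0, 0), (2.25, 0), (0.1429, 8.429), (0, 8.5)
2. -76.5 (by strong duality, equal to the primal optimum)
3. p = 0, q = 8.5, z = -76.5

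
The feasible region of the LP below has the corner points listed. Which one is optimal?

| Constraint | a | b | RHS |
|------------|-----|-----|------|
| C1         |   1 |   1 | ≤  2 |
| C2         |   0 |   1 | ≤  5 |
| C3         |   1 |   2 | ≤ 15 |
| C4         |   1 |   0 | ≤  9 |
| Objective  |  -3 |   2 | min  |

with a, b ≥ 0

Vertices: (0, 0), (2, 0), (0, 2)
Evaluating z = -3a + 2b at each vertex:
  (0, 0): z = 0
  (2, 0): z = -6
  (0, 2): z = 4

The smallest value is z = -6, attained at (2, 0).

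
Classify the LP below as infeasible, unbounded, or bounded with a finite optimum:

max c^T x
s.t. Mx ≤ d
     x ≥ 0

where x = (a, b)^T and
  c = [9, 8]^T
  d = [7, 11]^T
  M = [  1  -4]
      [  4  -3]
Feasible point: (0, 0) satisfies every constraint, so the LP is feasible.
Direction d = (0, 1): for each constraint row a, a·d ≤ 0 —
  (1)(0) + (-4)(1) = -4 ≤ 0
  (4)(0) + (-3)(1) = -3 ≤ 0
and d ≥ 0, so (0, 0) + t·d stays feasible for every t ≥ 0. Along this ray z = 9a + 8b changes by 8 per unit t, so z → +∞.

The LP is unbounded; z can be made arbitrarily large.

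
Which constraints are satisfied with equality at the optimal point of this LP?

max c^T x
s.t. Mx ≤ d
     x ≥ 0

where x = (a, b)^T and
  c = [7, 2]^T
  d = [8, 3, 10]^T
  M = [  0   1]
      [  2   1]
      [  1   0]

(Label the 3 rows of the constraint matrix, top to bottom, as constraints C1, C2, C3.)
Optimal: a = 1.5, b = 0
Binding: C2, b ≥ 0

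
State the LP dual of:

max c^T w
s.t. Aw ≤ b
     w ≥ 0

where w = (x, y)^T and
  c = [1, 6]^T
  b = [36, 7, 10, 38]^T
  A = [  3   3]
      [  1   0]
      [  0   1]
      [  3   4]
Minimize: z = 36y1 + 7y2 + 10y3 + 38y4

Subject to:
  C1: -3y1 - y2 - 3y4 ≤ -1
  C2: -3y1 - y3 - 4y4 ≤ -6
  y1, y2, y3, y4 ≥ 0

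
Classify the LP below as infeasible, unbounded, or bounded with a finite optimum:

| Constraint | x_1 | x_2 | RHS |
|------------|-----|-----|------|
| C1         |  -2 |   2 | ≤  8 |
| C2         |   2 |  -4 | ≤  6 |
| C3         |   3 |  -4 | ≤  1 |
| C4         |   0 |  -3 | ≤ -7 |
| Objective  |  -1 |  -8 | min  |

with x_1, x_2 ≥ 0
Feasible point: (0, 3) satisfies every constraint, so the LP is feasible.
Direction d = (1, 1): for each constraint row a, a·d ≤ 0 —
  (-2)(1) + (2)(1) = 0 ≤ 0
  (2)(1) + (-4)(1) = -2 ≤ 0
  (3)(1) + (-4)(1) = -1 ≤ 0
  (0)(1) + (-3)(1) = -3 ≤ 0
and d ≥ 0, so (0, 3) + t·d stays feasible for every t ≥ 0. Along this ray z = -x_1 - 8x_2 changes by -9 per unit t, so z → −∞.

Unbounded — the objective can decrease without bound over the feasible region.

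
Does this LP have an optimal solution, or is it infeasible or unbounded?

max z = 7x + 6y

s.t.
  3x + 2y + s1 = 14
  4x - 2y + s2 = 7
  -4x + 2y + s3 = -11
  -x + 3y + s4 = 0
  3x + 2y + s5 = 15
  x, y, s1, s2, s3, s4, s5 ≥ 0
The row 4x - 2y + s2 = 7 with s2 ≥ 0 requires 4x - 2y ≤ 7, while the row -4x + 2y + s3 = -11 with s3 ≥ 0 is equivalent to 4x - 2y ≥ 11. Together they would need 11 ≤ 4x - 2y ≤ 7, which is impossible since 11 > 7. No point satisfies all constraints.

Infeasible — the constraint set is empty.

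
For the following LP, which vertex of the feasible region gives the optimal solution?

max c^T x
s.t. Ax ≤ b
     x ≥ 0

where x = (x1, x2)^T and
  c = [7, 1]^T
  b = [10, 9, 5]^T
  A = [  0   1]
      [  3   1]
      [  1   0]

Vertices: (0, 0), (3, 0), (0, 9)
Evaluating z = 7x1 + x2 at each vertex:
  (0, 0): z = 0
  (3, 0): z = 21
  (0, 9): z = 9

The largest value is z = 21, attained at (3, 0).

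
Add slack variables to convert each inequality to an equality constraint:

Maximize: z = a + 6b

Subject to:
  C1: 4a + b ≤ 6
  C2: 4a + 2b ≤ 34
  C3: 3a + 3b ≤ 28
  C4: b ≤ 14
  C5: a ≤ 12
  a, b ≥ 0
max z = a + 6b

s.t.
  4a + b + s1 = 6
  4a + 2b + s2 = 34
  3a + 3b + s3 = 28
  b + s4 = 14
  a + s5 = 12
  a, b, s1, s2, s3, s4, s5 ≥ 0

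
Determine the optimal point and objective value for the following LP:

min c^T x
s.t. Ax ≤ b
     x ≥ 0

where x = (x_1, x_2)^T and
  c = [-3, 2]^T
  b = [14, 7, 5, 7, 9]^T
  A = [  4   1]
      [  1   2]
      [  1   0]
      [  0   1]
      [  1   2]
x_1 = 3.5, x_2 = 0, z = -10.5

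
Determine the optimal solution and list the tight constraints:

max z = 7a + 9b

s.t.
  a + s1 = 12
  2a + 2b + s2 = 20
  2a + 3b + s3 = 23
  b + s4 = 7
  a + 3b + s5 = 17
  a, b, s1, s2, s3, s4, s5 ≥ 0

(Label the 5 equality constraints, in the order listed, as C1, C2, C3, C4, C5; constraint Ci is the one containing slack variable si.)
Optimal: a = 7, b = 3
Slack at optimum:
  C1: slack = 5
  C2: slack = 0 (binding)
  C3: slack = 0 (binding)
  C4: slack = 4
  C5: slack = 1
  a ≥ 0: a = 7
  b ≥ 0: b = 3
Binding constraints: C2, C3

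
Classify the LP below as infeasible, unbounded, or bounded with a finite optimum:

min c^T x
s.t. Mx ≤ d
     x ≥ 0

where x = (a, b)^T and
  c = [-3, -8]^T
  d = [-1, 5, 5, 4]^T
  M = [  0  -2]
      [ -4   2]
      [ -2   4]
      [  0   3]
Feasible point: (0, 1) satisfies every constraint, so the LP is feasible.
Direction d = (1, 0): for each constraint row a, a·d ≤ 0 —
  (0)(1) + (-2)(0) = 0 ≤ 0
  (-4)(1) + (2)(0) = -4 ≤ 0
  (-2)(1) + (4)(0) = -2 ≤ 0
  (0)(1) + (3)(0) = 0 ≤ 0
and d ≥ 0, so (0, 1) + t·d stays feasible for every t ≥ 0. Along this ray z = -3a - 8b changes by -3 per unit t, so z → −∞.

Unbounded: there is a feasible ray along which z → −∞.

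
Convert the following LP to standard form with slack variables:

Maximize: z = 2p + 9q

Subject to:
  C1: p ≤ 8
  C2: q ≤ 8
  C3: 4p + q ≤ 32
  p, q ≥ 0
max z = 2p + 9q

s.t.
  p + s1 = 8
  q + s2 = 8
  4p + q + s3 = 32
  p, q, s1, s2, s3 ≥ 0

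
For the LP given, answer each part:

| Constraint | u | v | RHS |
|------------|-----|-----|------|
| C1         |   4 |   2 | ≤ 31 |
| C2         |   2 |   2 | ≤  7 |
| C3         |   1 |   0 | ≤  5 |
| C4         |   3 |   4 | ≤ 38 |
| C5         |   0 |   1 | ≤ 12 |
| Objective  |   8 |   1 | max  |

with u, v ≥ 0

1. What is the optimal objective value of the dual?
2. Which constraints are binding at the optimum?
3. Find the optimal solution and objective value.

1. 28 (by strong duality, equal to the primal optimum)
2. C2, v ≥ 0
3. u = 3.5, v = 0, z = 28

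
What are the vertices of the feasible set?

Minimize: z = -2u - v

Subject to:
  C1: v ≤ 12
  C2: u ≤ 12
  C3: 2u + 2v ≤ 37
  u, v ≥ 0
Each vertex is the intersection of two constraint boundaries that also satisfies all remaining constraints:
  u = 0 and v = 0 → (0, 0)
  u = 12 and v = 0 → (12, 0)
  u = 12 and 2u + 2v = 37 → (12, 6.5)
  v = 12 and 2u + 2v = 37 → (6.5, 12)
  v = 12 and u = 0 → (0, 12)

Vertices: (0, 0), (12, 0), (12, 6.5), (6.5, 12), (0, 12)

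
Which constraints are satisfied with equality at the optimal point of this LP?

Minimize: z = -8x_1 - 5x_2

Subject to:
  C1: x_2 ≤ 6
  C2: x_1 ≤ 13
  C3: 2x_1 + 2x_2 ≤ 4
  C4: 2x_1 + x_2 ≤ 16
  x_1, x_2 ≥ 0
Optimal: x_1 = 2, x_2 = 0
Binding: C3, x_2 ≥ 0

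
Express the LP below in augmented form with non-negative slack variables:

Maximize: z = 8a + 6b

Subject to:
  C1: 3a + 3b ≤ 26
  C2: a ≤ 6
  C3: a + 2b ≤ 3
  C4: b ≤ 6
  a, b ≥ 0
max z = 8a + 6b

s.t.
  3a + 3b + s1 = 26
  a + s2 = 6
  a + 2b + s3 = 3
  b + s4 = 6
  a, b, s1, s2, s3, s4 ≥ 0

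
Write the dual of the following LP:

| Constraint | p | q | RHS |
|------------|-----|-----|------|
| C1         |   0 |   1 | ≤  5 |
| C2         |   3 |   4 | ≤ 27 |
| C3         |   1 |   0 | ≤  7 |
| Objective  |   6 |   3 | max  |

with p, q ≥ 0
Minimize: z = 5y1 + 27y2 + 7y3

Subject to:
  C1: -3y2 - y3 ≤ -6
  C2: -y1 - 4y2 ≤ -3
  y1, y2, y3 ≥ 0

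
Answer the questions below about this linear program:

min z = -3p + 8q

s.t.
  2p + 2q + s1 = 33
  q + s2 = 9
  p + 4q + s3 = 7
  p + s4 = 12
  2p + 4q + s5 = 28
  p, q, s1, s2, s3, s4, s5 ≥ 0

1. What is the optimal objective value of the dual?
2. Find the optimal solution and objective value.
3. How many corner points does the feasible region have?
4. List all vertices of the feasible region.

1. -21 (by strong duality, equal to the primal optimum)
2. p = 7, q = 0, z = -21
3. 3
4. (0, 0), (7, 0), (0, 1.75)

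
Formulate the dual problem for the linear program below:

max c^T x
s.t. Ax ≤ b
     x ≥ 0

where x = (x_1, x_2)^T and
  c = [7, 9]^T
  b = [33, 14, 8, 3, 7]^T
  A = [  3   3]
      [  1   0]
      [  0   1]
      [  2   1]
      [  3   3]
Minimize: z = 33y1 + 14y2 + 8y3 + 3y4 + 7y5

Subject to:
  C1: -3y1 - y2 - 2y4 - 3y5 ≤ -7
  C2: -3y1 - y3 - y4 - 3y5 ≤ -9
  y1, y2, y3, y4, y5 ≥ 0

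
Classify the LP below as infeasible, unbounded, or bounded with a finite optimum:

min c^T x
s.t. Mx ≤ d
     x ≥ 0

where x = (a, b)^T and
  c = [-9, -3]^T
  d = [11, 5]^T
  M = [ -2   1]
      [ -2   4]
Feasible point: (0, 0) satisfies every constraint, so the LP is feasible.
Direction d = (1, 0): for each constraint row a, a·d ≤ 0 —
  (-2)(1) + (1)(0) = -2 ≤ 0
  (-2)(1) + (4)(0) = -2 ≤ 0
and d ≥ 0, so (0, 0) + t·d stays feasible for every t ≥ 0. Along this ray z = -9a - 3b changes by -9 per unit t, so z → −∞.

Unbounded — the objective can decrease without bound over the feasible region.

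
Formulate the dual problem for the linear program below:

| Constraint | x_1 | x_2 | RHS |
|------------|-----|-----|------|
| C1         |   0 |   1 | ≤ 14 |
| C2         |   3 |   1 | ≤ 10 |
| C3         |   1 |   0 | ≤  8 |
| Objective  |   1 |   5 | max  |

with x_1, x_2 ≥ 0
Minimize: z = 14y1 + 10y2 + 8y3

Subject to:
  C1: -3y2 - y3 ≤ -1
  C2: -y1 - y2 ≤ -5
  y1, y2, y3 ≥ 0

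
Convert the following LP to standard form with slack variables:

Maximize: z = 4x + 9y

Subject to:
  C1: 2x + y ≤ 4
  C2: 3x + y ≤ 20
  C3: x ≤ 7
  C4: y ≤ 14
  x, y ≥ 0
max z = 4x + 9y

s.t.
  2x + y + s1 = 4
  3x + y + s2 = 20
  x + s3 = 7
  y + s4 = 14
  x, y, s1, s2, s3, s4 ≥ 0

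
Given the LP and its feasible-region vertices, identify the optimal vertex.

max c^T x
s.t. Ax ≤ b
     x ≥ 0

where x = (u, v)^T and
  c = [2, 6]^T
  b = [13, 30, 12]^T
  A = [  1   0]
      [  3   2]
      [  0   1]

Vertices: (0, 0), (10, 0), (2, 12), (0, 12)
(2, 12) with z = 76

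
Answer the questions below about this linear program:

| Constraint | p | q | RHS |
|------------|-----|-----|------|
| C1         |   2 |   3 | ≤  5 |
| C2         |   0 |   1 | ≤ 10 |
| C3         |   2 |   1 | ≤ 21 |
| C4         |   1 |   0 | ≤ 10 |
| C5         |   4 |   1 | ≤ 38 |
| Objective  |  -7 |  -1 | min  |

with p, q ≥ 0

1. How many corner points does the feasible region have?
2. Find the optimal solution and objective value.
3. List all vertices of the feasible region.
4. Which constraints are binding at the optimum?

1. 3
2. p = 2.5, q = 0, z = -17.5
3. (0, 0), (2.5, 0), (0, 1.667)
4. C1, q ≥ 0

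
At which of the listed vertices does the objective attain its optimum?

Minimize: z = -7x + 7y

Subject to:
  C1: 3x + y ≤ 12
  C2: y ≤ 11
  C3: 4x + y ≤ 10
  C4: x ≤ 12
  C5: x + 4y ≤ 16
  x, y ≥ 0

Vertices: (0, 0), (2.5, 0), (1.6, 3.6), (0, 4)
(2.5, 0) with z = -17.5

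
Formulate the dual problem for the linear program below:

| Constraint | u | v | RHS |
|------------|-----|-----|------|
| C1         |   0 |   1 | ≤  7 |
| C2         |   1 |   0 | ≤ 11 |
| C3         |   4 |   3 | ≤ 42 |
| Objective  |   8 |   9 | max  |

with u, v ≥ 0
Minimize: z = 7y1 + 11y2 + 42y3

Subject to:
  C1: -y2 - 4y3 ≤ -8
  C2: -y1 - 3y3 ≤ -9
  y1, y2, y3 ≥ 0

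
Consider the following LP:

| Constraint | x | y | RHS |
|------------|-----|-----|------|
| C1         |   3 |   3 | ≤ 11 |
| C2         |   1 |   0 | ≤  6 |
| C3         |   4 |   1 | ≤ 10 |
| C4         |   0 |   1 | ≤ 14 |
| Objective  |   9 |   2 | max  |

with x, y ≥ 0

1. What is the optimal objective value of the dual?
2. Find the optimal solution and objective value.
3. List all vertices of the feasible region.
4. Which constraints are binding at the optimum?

1. 22.5 (by strong duality, equal to the primal optimum)
2. x = 2.5, y = 0, z = 22.5
3. (0, 0), (2.5, 0), (2.111, 1.556), (0, 3.667)
4. C3, y ≥ 0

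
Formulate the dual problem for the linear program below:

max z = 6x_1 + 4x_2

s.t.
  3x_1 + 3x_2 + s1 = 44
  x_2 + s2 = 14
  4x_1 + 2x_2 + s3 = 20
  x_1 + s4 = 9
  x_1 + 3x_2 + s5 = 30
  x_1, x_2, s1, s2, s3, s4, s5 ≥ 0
Minimize: z = 44y1 + 14y2 + 20y3 + 9y4 + 30y5

Subject to:
  C1: -3y1 - 4y3 - y4 - y5 ≤ -6
  C2: -3y1 - y2 - 2y3 - 3y5 ≤ -4
  y1, y2, y3, y4, y5 ≥ 0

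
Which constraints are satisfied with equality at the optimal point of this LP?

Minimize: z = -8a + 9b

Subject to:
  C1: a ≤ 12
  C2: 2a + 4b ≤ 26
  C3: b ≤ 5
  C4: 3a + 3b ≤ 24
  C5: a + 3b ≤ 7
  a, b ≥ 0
Optimal: a = 7, b = 0
Binding: C5, b ≥ 0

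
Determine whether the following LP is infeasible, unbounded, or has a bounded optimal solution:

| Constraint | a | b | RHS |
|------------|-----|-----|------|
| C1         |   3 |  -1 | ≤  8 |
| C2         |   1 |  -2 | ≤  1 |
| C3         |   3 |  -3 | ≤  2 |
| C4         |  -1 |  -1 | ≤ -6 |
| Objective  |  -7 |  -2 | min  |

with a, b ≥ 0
Feasible point: (0, 6) satisfies every constraint, so the LP is feasible.
Direction d = (0, 1): for each constraint row a, a·d ≤ 0 —
  (3)(0) + (-1)(1) = -1 ≤ 0
  (1)(0) + (-2)(1) = -2 ≤ 0
  (3)(0) + (-3)(1) = -3 ≤ 0
  (-1)(0) + (-1)(1) = -1 ≤ 0
and d ≥ 0, so (0, 6) + t·d stays feasible for every t ≥ 0. Along this ray z = -7a - 2b changes by -2 per unit t, so z → −∞.

Unbounded: there is a feasible ray along which z → −∞.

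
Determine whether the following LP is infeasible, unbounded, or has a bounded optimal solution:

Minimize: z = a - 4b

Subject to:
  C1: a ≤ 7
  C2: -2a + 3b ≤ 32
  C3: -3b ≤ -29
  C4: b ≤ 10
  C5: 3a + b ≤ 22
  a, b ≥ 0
The point (0, 10) satisfies every constraint, so the LP is feasible; the constraints give a ≤ 7 and b ≤ 10, which with a, b ≥ 0 keep the feasible region inside a bounded box. A feasible, bounded LP attains a finite optimum at a vertex.

Evaluating z = a - 4b at each vertex:
  (0, 9.667): z = -38.67
  (4.111, 9.667): z = -34.56
  (4, 10): z = -36
  (0, 10): z = -40

Feasible with finite optimum z* = -40 at (0, 10).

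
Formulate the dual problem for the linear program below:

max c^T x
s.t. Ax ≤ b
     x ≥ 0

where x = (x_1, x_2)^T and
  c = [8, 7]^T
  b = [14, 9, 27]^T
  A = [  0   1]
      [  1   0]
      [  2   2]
Minimize: z = 14y1 + 9y2 + 27y3

Subject to:
  C1: -y2 - 2y3 ≤ -8
  C2: -y1 - 2y3 ≤ -7
  y1, y2, y3 ≥ 0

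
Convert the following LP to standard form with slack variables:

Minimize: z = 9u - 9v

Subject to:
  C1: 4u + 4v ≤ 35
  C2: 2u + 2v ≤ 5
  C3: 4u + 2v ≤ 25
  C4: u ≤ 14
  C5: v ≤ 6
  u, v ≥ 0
min z = 9u - 9v

s.t.
  4u + 4v + s1 = 35
  2u + 2v + s2 = 5
  4u + 2v + s3 = 25
  u + s4 = 14
  v + s5 = 6
  u, v, s1, s2, s3, s4, s5 ≥ 0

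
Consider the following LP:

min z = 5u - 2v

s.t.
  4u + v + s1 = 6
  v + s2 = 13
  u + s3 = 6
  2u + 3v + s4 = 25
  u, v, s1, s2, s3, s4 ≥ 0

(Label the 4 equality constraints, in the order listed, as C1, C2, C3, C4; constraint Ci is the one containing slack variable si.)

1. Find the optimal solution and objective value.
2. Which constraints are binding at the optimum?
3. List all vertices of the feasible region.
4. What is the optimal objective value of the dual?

1. u = 0, v = 6, z = -12
2. C1, u ≥ 0
3. (0, 0), (1.5, 0), (0, 6)
4. -12 (by strong duality, equal to the primal optimum)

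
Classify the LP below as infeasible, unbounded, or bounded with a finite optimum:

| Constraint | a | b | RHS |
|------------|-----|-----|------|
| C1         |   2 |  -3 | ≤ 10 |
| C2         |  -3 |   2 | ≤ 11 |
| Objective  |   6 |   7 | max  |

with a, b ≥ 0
Feasible point: (0, 0) satisfies every constraint, so the LP is feasible.
Direction d = (1, 1): for each constraint row a, a·d ≤ 0 —
  (2)(1) + (-3)(1) = -1 ≤ 0
  (-3)(1) + (2)(1) = -1 ≤ 0
and d ≥ 0, so (0, 0) + t·d stays feasible for every t ≥ 0. Along this ray z = 6a + 7b changes by 13 per unit t, so z → +∞.

Unbounded — the objective can increase without bound over the feasible region.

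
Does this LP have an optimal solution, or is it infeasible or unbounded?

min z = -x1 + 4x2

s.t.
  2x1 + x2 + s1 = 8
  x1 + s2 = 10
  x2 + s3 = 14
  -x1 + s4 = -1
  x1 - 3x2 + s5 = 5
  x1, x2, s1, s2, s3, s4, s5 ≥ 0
The point (4, 0) satisfies every constraint, so the LP is feasible; the constraints give x1 ≤ 10 and x2 ≤ 14, which with x1, x2 ≥ 0 keep the feasible region inside a bounded box. A feasible, bounded LP attains a finite optimum at a vertex.

Bounded optimum: z* = -4 at (4, 0).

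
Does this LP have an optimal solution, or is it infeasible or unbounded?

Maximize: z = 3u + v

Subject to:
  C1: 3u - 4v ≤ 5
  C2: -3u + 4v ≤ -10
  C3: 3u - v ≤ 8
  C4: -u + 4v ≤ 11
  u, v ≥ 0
C1 requires 3u - 4v ≤ 5, while C2 (-3u + 4v ≤ -10) is equivalent to 3u - 4v ≥ 10. Together they would need 10 ≤ 3u - 4v ≤ 5, which is impossible since 10 > 5. No point satisfies all constraints.

Infeasible — the constraint set is empty.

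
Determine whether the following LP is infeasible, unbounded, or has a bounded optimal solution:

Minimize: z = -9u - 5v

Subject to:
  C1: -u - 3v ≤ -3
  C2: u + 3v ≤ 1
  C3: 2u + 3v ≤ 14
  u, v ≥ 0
C2 requires u + 3v ≤ 1, while C1 (-u - 3v ≤ -3) is equivalent to u + 3v ≥ 3. Together they would need 3 ≤ u + 3v ≤ 1, which is impossible since 3 > 1. No point satisfies all constraints.

Infeasible: no point satisfies all constraints simultaneously.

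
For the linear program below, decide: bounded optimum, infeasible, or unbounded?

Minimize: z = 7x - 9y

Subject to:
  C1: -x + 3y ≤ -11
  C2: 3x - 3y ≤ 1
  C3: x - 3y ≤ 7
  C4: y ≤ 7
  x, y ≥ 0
C3 requires x - 3y ≤ 7, while C1 (-x + 3y ≤ -11) is equivalent to x - 3y ≥ 11. Together they would need 11 ≤ x - 3y ≤ 7, which is impossible since 11 > 7. No point satisfies all constraints.

Infeasible — the constraint set is empty.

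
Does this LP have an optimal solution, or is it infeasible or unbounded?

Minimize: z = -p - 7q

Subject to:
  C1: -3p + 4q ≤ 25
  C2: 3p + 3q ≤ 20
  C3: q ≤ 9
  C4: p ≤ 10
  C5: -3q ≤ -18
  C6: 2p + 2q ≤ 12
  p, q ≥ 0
The point (0, 6) satisfies every constraint, so the LP is feasible; the constraints give p ≤ 10 and q ≤ 9, which with p, q ≥ 0 keep the feasible region inside a bounded box. A feasible, bounded LP attains a finite optimum at a vertex.

Evaluating z = -p - 7q at each vertex:
  (0, 6): z = -42

Feasible with finite optimum z* = -42 at (0, 6).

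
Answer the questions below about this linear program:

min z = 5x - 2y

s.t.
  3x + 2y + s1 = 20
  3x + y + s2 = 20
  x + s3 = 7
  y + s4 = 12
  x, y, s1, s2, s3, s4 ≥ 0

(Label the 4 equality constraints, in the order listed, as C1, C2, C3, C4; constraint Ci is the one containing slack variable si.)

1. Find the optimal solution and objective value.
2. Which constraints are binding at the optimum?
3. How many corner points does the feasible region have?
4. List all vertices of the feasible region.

1. x = 0, y = 10, z = -20
2. C1, x ≥ 0
3. 3
4. (0, 0), (6.667, 0), (0, 10)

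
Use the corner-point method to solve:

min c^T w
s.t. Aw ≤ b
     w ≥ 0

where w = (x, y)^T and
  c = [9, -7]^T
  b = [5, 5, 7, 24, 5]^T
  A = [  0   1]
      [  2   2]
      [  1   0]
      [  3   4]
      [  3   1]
Each vertex is the intersection of two constraint boundaries that also satisfies all remaining constraints:
  x = 0 and y = 0 → (0, 0)
  3x + y = 5 and y = 0 → (1.667, 0)
  2x + 2y = 5 and 3x + y = 5 → (1.25, 1.25)
  2x + 2y = 5 and x = 0 → (0, 2.5)

Evaluating z = 9x - 7y at each vertex:
  (0, 0): z = 0
  (1.667, 0): z = 15
  (1.25, 1.25): z = 2.5
  (0, 2.5): z = -17.5

The minimum is at (0, 2.5) with z = -17.5.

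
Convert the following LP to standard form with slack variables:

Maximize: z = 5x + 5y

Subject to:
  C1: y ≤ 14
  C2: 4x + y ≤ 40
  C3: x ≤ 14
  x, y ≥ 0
max z = 5x + 5y

s.t.
  y + s1 = 14
  4x + y + s2 = 40
  x + s3 = 14
  x, y, s1, s2, s3 ≥ 0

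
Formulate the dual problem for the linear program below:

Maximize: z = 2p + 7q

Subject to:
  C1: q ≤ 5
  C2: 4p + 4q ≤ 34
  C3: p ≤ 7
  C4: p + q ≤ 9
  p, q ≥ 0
Minimize: z = 5y1 + 34y2 + 7y3 + 9y4

Subject to:
  C1: -4y2 - y3 - y4 ≤ -2
  C2: -y1 - 4y2 - y4 ≤ -7
  y1, y2, y3, y4 ≥ 0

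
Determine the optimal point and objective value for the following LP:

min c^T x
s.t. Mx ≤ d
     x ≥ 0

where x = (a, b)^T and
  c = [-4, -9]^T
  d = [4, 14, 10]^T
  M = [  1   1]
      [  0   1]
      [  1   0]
Each vertex is the intersection of two constraint boundaries that also satisfies all remaining constraints:
  a = 0 and b = 0 → (0, 0)
  a + b = 4 and b = 0 → (4, 0)
  a + b = 4 and a = 0 → (0, 4)

Evaluating z = -4a - 9b at each vertex:
  (0, 0): z = 0
  (4, 0): z = -16
  (0, 4): z = -36

The minimum is at (0, 4) with z = -36.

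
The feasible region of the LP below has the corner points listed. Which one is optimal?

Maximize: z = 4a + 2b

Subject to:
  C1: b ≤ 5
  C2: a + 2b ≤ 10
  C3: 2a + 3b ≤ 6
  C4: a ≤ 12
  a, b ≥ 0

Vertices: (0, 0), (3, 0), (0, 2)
(3, 0) with z = 12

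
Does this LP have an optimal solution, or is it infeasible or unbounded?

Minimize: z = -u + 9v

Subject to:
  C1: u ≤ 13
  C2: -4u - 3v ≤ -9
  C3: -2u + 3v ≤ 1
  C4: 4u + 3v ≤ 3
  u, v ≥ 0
C4 requires 4u + 3v ≤ 3, while C2 (-4u - 3v ≤ -9) is equivalent to 4u + 3v ≥ 9. Together they would need 9 ≤ 4u + 3v ≤ 3, which is impossible since 9 > 3. No point satisfies all constraints.

Infeasible — the constraint set is empty.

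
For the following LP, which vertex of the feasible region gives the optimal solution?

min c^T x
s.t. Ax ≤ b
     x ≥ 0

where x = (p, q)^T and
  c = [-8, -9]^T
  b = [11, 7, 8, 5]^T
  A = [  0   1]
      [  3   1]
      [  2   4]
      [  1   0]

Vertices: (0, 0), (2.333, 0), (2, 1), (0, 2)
Evaluating z = -8p - 9q at each vertex:
  (0, 0): z = 0
  (2.333, 0): z = -18.67
  (2, 1): z = -25
  (0, 2): z = -18

The smallest value is z = -25, attained at (2, 1).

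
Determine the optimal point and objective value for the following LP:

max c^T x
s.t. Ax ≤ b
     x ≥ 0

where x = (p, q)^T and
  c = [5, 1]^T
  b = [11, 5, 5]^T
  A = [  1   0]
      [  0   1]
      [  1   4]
Each vertex is the intersection of two constraint boundaries that also satisfies all remaining constraints:
  p = 0 and q = 0 → (0, 0)
  p + 4q = 5 and q = 0 → (5, 0)
  p + 4q = 5 and p = 0 → (0, 1.25)

Evaluating z = 5p + q at each vertex:
  (0, 0): z = 0
  (5, 0): z = 25
  (0, 1.25): z = 1.25

The maximum is at (5, 0) with z = 25.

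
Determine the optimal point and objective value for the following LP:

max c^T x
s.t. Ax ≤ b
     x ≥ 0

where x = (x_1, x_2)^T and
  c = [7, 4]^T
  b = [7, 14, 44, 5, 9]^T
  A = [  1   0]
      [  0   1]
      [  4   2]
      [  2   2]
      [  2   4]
x_1 = 2.5, x_2 = 0, z = 17.5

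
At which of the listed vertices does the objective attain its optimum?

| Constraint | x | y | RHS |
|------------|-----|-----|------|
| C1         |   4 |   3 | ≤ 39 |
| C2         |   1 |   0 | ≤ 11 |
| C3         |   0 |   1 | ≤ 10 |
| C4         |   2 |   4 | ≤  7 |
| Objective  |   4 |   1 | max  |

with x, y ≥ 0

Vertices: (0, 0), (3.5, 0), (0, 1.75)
Evaluating z = 4x + y at each vertex:
  (0, 0): z = 0
  (3.5, 0): z = 14
  (0, 1.75): z = 1.75

The largest value is z = 14, attained at (3.5, 0).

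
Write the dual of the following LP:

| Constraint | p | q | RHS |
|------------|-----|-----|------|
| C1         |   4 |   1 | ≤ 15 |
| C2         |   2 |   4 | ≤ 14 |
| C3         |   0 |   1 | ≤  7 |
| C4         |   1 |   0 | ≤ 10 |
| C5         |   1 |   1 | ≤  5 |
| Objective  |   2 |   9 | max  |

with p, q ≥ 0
Minimize: z = 15y1 + 14y2 + 7y3 + 10y4 + 5y5

Subject to:
  C1: -4y1 - 2y2 - y4 - y5 ≤ -2
  C2: -y1 - 4y2 - y3 - y5 ≤ -9
  y1, y2, y3, y4, y5 ≥ 0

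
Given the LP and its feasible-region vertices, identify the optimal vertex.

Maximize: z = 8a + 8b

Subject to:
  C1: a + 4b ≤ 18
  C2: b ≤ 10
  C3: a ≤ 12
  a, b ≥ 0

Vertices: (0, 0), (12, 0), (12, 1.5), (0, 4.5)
Evaluating z = 8a + 8b at each vertex:
  (0, 0): z = 0
  (12, 0): z = 96
  (12, 1.5): z = 108
  (0, 4.5): z = 36

The largest value is z = 108, attained at (12, 1.5).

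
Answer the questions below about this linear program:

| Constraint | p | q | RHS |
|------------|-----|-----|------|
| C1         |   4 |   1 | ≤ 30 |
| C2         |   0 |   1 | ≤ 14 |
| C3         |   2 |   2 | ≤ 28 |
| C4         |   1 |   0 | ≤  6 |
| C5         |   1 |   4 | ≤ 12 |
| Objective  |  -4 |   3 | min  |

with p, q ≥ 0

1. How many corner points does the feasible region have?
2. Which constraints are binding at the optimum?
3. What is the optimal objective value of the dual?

1. 4
2. C4, q ≥ 0
3. -24 (by strong duality, equal to the primal optimum)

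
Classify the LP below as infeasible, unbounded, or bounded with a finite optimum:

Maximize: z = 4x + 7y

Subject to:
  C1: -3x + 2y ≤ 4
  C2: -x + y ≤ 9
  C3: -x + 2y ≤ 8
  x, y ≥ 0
Feasible point: (0, 0) satisfies every constraint, so the LP is feasible.
Direction d = (1, 0): for each constraint row a, a·d ≤ 0 —
  (-3)(1) + (2)(0) = -3 ≤ 0
  (-1)(1) + (1)(0) = -1 ≤ 0
  (-1)(1) + (2)(0) = -1 ≤ 0
and d ≥ 0, so (0, 0) + t·d stays feasible for every t ≥ 0. Along this ray z = 4x + 7y changes by 4 per unit t, so z → +∞.

Unbounded — the objective can increase without bound over the feasible region.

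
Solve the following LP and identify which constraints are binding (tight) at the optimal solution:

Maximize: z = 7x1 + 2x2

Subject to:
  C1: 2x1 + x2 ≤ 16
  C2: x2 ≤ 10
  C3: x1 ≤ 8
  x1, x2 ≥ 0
Optimal: x1 = 8, x2 = 0
Slack at optimum:
  C1: slack = 0 (binding)
  C2: slack = 10
  C3: slack = 0 (binding)
  x1 ≥ 0: x1 = 8
  x2 ≥ 0: x2 = 0 (binding)
Binding constraints: C1, C3, x2 ≥ 0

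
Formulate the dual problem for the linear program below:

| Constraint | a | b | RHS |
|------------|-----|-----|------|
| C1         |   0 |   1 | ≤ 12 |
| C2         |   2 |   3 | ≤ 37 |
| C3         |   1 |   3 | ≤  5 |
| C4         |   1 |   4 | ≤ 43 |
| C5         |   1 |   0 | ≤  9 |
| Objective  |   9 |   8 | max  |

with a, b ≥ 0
Minimize: z = 12y1 + 37y2 + 5y3 + 43y4 + 9y5

Subject to:
  C1: -2y2 - y3 - y4 - y5 ≤ -9
  C2: -y1 - 3y2 - 3y3 - 4y4 ≤ -8
  y1, y2, y3, y4, y5 ≥ 0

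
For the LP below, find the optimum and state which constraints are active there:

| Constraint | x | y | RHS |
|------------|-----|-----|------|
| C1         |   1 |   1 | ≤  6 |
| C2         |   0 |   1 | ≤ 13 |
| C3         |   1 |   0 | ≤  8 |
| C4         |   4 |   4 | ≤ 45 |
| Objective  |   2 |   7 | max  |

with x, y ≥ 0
Optimal: x = 0, y = 6
Binding: C1, x ≥ 0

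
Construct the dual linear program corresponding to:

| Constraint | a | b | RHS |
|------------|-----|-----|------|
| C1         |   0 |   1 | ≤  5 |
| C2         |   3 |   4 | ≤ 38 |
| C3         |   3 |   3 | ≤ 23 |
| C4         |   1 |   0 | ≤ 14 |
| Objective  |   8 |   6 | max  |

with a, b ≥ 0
Minimize: z = 5y1 + 38y2 + 23y3 + 14y4

Subject to:
  C1: -3y2 - 3y3 - y4 ≤ -8
  C2: -y1 - 4y2 - 3y3 ≤ -6
  y1, y2, y3, y4 ≥ 0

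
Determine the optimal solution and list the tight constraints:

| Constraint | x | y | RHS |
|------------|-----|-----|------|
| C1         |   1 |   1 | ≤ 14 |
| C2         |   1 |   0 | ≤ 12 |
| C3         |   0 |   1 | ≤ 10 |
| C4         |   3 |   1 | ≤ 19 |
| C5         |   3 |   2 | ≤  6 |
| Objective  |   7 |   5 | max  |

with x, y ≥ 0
Optimal: x = 0, y = 3
Binding: C5, x ≥ 0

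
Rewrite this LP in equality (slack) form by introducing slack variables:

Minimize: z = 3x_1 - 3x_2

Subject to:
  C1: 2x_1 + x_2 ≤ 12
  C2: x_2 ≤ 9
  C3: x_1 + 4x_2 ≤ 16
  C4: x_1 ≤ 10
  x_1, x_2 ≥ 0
min z = 3x_1 - 3x_2

s.t.
  2x_1 + x_2 + s1 = 12
  x_2 + s2 = 9
  x_1 + 4x_2 + s3 = 16
  x_1 + s4 = 10
  x_1, x_2, s1, s2, s3, s4 ≥ 0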